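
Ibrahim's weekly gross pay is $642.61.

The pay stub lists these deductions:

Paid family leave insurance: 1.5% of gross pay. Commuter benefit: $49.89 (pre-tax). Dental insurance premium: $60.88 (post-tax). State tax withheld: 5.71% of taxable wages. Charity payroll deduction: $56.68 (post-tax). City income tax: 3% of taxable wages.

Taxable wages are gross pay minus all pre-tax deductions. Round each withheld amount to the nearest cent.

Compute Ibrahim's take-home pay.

Commuter benefit: $49.89
Taxable wages = $642.61 − $49.89 = $592.72
City income tax: $592.72 × 0.03 = $17.78
State tax withheld: $592.72 × 0.0571 = $33.84
Paid family leave insurance: $642.61 × 0.015 = $9.64
Dental insurance premium: $60.88
Charity payroll deduction: $56.68
Total deductions = $49.89 + $17.78 + $33.84 + $9.64 + $60.88 + $56.68 = $228.71
Net pay = $642.61 − $228.71 = $413.90

$413.90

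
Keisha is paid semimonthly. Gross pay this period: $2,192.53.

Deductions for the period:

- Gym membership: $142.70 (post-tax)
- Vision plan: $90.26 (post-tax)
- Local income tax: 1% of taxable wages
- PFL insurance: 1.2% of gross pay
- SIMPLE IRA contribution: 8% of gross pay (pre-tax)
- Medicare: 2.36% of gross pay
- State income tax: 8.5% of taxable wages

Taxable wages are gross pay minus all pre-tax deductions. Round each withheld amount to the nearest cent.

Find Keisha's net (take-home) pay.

SIMPLE IRA contribution: $2,192.53 × 0.08 = $175.40
Taxable wages = $2,192.53 − $175.40 = $2,017.13
State income tax: $2,017.13 × 0.085 = $171.46
Local income tax: $2,017.13 × 0.01 = $20.17
Medicare: $2,192.53 × 0.0236 = $51.74
PFL insurance: $2,192.53 × 0.012 = $26.31
Vision plan: $90.26
Gym membership: $142.70
Total deductions = $175.40 + $171.46 + $20.17 + $51.74 + $26.31 + $90.26 + $142.70 = $678.04
Net pay = $2,192.53 − $678.04 = $1,514.49

$1,514.49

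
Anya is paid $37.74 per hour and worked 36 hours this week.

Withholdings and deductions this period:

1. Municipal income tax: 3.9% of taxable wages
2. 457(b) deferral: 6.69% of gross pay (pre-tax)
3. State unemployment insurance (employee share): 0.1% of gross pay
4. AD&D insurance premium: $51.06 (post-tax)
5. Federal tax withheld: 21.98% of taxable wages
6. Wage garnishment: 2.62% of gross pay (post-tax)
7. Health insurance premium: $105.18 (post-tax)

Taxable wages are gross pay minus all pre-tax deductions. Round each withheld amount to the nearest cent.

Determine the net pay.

$746.46

Gross pay: 36 × $37.74 = $1,358.64
457(b) deferral: $1,358.64 × 0.0669 = $90.89
Taxable wages = $1,358.64 − $90.89 = $1,267.75
Federal tax withheld: $1,267.75 × 0.2198 = $278.65
Municipal income tax: $1,267.75 × 0.039 = $49.44
State unemployment insurance (employee share): $1,358.64 × 0.001 = $1.36
Health insurance premium: $105.18
Wage garnishment: $1,358.64 × 0.0262 = $35.60
AD&D insurance premium: $51.06
Total deductions = $90.89 + $278.65 + $49.44 + $1.36 + $105.18 + $35.60 + $51.06 = $612.18
Net pay = $1,358.64 − $612.18 = $746.46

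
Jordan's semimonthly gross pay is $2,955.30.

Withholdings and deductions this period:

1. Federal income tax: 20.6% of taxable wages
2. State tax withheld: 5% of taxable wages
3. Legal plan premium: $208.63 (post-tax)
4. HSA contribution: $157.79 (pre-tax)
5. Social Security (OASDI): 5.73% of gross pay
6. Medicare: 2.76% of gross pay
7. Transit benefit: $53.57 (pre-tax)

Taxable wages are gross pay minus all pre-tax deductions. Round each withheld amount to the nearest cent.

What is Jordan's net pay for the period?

$1,581.95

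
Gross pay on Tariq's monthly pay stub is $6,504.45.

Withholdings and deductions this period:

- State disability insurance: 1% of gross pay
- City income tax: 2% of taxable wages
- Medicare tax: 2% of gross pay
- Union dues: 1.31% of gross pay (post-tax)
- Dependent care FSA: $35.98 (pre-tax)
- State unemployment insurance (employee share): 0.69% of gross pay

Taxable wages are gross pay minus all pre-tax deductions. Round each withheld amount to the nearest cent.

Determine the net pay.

$6,013.88

Dependent care FSA: $35.98
Taxable wages = $6,504.45 − $35.98 = $6,468.47
City income tax: $6,468.47 × 0.02 = $129.37
State disability insurance: $6,504.45 × 0.01 = $65.04
State unemployment insurance (employee share): $6,504.45 × 0.0069 = $44.88
Medicare tax: $6,504.45 × 0.02 = $130.09
Union dues: $6,504.45 × 0.0131 = $85.21
Total deductions = $35.98 + $129.37 + $65.04 + $44.88 + $130.09 + $85.21 = $490.57
Net pay = $6,504.45 − $490.57 = $6,013.88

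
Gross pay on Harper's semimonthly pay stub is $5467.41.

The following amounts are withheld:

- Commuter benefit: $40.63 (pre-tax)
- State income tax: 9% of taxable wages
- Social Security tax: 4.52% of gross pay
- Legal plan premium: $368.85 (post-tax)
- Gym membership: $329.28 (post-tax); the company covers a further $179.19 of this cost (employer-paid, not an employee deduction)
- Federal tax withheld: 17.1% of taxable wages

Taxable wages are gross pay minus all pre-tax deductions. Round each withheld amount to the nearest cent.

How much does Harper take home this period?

$3065.13

Commuter benefit: $40.63
Taxable wages = $5467.41 − $40.63 = $5426.78
Federal tax withheld: $5426.78 × 0.171 = $927.98
State income tax: $5426.78 × 0.09 = $488.41
Social Security tax: $5467.41 × 0.0452 = $247.13
Gym membership: $329.28
Legal plan premium: $368.85
(Employer's $179.19 toward gym membership is not withheld from the employee.)
Total deductions = $40.63 + $927.98 + $488.41 + $247.13 + $329.28 + $368.85 = $2402.28
Net pay = $5467.41 − $2402.28 = $3065.13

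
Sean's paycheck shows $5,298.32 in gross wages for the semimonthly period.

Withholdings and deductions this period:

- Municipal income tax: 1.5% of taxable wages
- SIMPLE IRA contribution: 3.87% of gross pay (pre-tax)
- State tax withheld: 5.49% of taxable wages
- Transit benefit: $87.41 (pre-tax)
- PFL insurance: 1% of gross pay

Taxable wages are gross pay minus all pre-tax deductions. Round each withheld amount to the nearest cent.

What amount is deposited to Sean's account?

$4,602.98

SIMPLE IRA contribution: $5,298.32 × 0.0387 = $205.04
Transit benefit: $87.41
Pre-tax total = $205.04 + $87.41 = $292.45
Taxable wages = $5,298.32 − $292.45 = $5,005.87
Municipal income tax: $5,005.87 × 0.015 = $75.09
State tax withheld: $5,005.87 × 0.0549 = $274.82
PFL insurance: $5,298.32 × 0.01 = $52.98
Total deductions = $205.04 + $87.41 + $75.09 + $274.82 + $52.98 = $695.34
Net pay = $5,298.32 − $695.34 = $4,602.98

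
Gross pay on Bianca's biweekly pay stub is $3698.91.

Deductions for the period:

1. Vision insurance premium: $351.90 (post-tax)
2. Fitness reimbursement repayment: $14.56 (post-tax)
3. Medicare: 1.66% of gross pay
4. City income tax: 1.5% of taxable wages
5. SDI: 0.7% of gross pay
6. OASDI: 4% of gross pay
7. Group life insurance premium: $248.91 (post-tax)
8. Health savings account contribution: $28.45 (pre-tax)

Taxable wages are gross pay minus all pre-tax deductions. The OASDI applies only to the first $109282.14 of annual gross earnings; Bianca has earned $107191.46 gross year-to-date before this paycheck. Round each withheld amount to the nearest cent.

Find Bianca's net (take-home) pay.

$2829.11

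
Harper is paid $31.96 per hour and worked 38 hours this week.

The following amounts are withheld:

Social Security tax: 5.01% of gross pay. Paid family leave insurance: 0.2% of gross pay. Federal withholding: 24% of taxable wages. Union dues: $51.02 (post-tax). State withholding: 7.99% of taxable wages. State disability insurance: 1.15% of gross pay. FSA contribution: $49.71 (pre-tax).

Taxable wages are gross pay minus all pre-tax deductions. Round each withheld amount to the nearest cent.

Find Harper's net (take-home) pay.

Gross pay: 38 × $31.96 = $1,214.48
FSA contribution: $49.71
Taxable wages = $1,214.48 − $49.71 = $1,164.77
State withholding: $1,164.77 × 0.0799 = $93.07
Federal withholding: $1,164.77 × 0.24 = $279.54
State disability insurance: $1,214.48 × 0.0115 = $13.97
Social Security tax: $1,214.48 × 0.0501 = $60.85
Paid family leave insurance: $1,214.48 × 0.002 = $2.43
Union dues: $51.02
Total deductions = $49.71 + $93.07 + $279.54 + $13.97 + $60.85 + $2.43 + $51.02 = $550.59
Net pay = $1,214.48 − $550.59 = $663.89

$663.89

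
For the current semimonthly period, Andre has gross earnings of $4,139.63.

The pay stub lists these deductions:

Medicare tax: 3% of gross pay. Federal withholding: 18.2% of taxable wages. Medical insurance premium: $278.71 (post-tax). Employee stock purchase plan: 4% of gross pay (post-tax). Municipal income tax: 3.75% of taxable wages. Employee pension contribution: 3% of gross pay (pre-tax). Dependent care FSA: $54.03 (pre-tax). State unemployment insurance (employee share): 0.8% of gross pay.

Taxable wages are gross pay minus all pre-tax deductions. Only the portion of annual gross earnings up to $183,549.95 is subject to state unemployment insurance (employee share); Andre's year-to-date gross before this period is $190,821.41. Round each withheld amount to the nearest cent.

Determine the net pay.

Employee pension contribution: $4,139.63 × 0.03 = $124.19
Dependent care FSA: $54.03
Pre-tax total = $124.19 + $54.03 = $178.22
Taxable wages = $4,139.63 − $178.22 = $3,961.41
Federal withholding: $3,961.41 × 0.182 = $720.98
Municipal income tax: $3,961.41 × 0.0375 = $148.55
Medicare tax: $4,139.63 × 0.03 = $124.19
State unemployment insurance (employee share): annual cap $183,549.95 already reached (YTD $190,821.41), so $0.00
Medical insurance premium: $278.71
Employee stock purchase plan: $4,139.63 × 0.04 = $165.59
Total deductions = $124.19 + $54.03 + $720.98 + $148.55 + $124.19 + $0.00 + $278.71 + $165.59 = $1,616.24
Net pay = $4,139.63 − $1,616.24 = $2,523.39

$2,523.39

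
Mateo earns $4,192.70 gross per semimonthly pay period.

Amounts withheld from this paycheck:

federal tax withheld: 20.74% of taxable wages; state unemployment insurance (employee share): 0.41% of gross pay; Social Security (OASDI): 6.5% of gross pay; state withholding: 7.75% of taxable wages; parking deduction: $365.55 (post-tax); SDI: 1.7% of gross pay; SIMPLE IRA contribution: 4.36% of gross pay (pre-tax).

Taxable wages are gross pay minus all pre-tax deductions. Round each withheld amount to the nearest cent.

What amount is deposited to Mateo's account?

$2,140.93

SIMPLE IRA contribution: $4,192.70 × 0.0436 = $182.80
Taxable wages = $4,192.70 − $182.80 = $4,009.90
State withholding: $4,009.90 × 0.0775 = $310.77
Federal tax withheld: $4,009.90 × 0.2074 = $831.65
SDI: $4,192.70 × 0.017 = $71.28
Social Security (OASDI): $4,192.70 × 0.065 = $272.53
State unemployment insurance (employee share): $4,192.70 × 0.0041 = $17.19
Parking deduction: $365.55
Total deductions = $182.80 + $310.77 + $831.65 + $71.28 + $272.53 + $17.19 + $365.55 = $2,051.77
Net pay = $4,192.70 − $2,051.77 = $2,140.93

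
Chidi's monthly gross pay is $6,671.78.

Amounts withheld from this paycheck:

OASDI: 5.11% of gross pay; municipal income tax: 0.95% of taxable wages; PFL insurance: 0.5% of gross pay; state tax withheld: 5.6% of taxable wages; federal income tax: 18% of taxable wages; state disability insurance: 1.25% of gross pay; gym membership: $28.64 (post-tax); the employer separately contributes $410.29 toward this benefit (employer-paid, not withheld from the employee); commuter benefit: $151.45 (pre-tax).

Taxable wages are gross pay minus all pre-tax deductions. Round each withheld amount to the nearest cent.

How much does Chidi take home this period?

Commuter benefit: $151.45
Taxable wages = $6,671.78 − $151.45 = $6,520.33
Municipal income tax: $6,520.33 × 0.0095 = $61.94
Federal income tax: $6,520.33 × 0.18 = $1,173.66
State tax withheld: $6,520.33 × 0.056 = $365.14
State disability insurance: $6,671.78 × 0.0125 = $83.40
PFL insurance: $6,671.78 × 0.005 = $33.36
OASDI: $6,671.78 × 0.0511 = $340.93
Gym membership: $28.64
(Employer's $410.29 toward gym membership is not withheld from the employee.)
Total deductions = $151.45 + $61.94 + $1,173.66 + $365.14 + $83.40 + $33.36 + $340.93 + $28.64 = $2,238.52
Net pay = $6,671.78 − $2,238.52 = $4,433.26

$4,433.26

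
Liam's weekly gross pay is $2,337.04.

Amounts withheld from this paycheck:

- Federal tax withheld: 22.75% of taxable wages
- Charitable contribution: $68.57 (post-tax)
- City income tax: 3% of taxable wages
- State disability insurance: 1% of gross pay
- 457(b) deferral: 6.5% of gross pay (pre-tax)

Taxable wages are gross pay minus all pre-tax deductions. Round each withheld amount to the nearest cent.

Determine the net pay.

457(b) deferral: $2,337.04 × 0.065 = $151.91
Taxable wages = $2,337.04 − $151.91 = $2,185.13
Federal tax withheld: $2,185.13 × 0.2275 = $497.12
City income tax: $2,185.13 × 0.03 = $65.55
State disability insurance: $2,337.04 × 0.01 = $23.37
Charitable contribution: $68.57
Total deductions = $151.91 + $497.12 + $65.55 + $23.37 + $68.57 = $806.52
Net pay = $2,337.04 − $806.52 = $1,530.52

$1,530.52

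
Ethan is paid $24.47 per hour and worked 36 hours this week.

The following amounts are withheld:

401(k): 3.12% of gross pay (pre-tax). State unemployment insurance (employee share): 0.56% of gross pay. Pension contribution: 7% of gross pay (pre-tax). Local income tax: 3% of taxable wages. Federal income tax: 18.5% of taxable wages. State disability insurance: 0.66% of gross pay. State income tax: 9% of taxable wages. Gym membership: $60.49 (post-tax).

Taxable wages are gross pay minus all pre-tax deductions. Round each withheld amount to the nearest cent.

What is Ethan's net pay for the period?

$479.06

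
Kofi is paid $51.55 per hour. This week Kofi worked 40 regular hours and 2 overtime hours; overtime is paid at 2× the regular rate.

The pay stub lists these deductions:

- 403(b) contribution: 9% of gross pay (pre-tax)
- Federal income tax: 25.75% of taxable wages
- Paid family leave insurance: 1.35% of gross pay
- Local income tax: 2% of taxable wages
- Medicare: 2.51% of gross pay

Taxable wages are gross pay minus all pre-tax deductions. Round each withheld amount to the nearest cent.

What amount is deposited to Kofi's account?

Regular pay: 40 × $51.55 = $2062.00
Overtime pay: 2 × $51.55 × 2 = $206.20
Gross pay = $2062.00 + $206.20 = $2268.20
403(b) contribution: $2268.20 × 0.09 = $204.14
Taxable wages = $2268.20 − $204.14 = $2064.06
Federal income tax: $2064.06 × 0.2575 = $531.50
Local income tax: $2064.06 × 0.02 = $41.28
Medicare: $2268.20 × 0.0251 = $56.93
Paid family leave insurance: $2268.20 × 0.0135 = $30.62
Total deductions = $204.14 + $531.50 + $41.28 + $56.93 + $30.62 = $864.47
Net pay = $2268.20 − $864.47 = $1403.73

$1403.73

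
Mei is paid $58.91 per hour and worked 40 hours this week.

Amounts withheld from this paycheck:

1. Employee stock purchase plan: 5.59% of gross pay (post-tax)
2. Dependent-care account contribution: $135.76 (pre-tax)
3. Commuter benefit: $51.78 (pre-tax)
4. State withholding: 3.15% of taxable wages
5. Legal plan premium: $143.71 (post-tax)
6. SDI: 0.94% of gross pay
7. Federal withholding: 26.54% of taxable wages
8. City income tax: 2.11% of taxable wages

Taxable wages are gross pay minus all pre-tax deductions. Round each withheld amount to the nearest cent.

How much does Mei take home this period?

$1,181.58

Gross pay: 40 × $58.91 = $2,356.40
Dependent-care account contribution: $135.76
Commuter benefit: $51.78
Pre-tax total = $135.76 + $51.78 = $187.54
Taxable wages = $2,356.40 − $187.54 = $2,168.86
State withholding: $2,168.86 × 0.0315 = $68.32
City income tax: $2,168.86 × 0.0211 = $45.76
Federal withholding: $2,168.86 × 0.2654 = $575.62
SDI: $2,356.40 × 0.0094 = $22.15
Employee stock purchase plan: $2,356.40 × 0.0559 = $131.72
Legal plan premium: $143.71
Total deductions = $135.76 + $51.78 + $68.32 + $45.76 + $575.62 + $22.15 + $131.72 + $143.71 = $1,174.82
Net pay = $2,356.40 − $1,174.82 = $1,181.58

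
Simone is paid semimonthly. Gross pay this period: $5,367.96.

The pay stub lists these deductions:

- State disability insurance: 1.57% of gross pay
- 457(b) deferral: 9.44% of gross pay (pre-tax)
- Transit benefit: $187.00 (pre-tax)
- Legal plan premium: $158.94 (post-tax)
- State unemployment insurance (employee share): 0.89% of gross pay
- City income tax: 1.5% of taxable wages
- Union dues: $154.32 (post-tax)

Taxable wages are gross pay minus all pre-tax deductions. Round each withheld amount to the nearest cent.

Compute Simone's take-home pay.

$4,158.80

457(b) deferral: $5,367.96 × 0.0944 = $506.74
Transit benefit: $187.00
Pre-tax total = $506.74 + $187.00 = $693.74
Taxable wages = $5,367.96 − $693.74 = $4,674.22
City income tax: $4,674.22 × 0.015 = $70.11
State unemployment insurance (employee share): $5,367.96 × 0.0089 = $47.77
State disability insurance: $5,367.96 × 0.0157 = $84.28
Legal plan premium: $158.94
Union dues: $154.32
Total deductions = $506.74 + $187.00 + $70.11 + $47.77 + $84.28 + $158.94 + $154.32 = $1,209.16
Net pay = $5,367.96 − $1,209.16 = $4,158.80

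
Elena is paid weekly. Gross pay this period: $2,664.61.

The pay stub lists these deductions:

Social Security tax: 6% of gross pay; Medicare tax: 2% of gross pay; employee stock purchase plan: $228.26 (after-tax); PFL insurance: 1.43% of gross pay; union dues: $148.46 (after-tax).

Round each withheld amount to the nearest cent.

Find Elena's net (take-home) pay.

$2,036.62

Social Security tax: $2,664.61 × 0.06 = $159.88
PFL insurance: $2,664.61 × 0.0143 = $38.10
Medicare tax: $2,664.61 × 0.02 = $53.29
Union dues: $148.46
Employee stock purchase plan: $228.26
Total deductions = $159.88 + $38.10 + $53.29 + $148.46 + $228.26 = $627.99
Net pay = $2,664.61 − $627.99 = $2,036.62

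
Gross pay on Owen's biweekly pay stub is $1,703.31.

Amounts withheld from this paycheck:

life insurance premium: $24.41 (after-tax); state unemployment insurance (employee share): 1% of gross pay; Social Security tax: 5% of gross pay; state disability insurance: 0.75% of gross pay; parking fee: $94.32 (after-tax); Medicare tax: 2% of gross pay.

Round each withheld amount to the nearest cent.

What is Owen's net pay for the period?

State disability insurance: $1,703.31 × 0.0075 = $12.77
Social Security tax: $1,703.31 × 0.05 = $85.17
Medicare tax: $1,703.31 × 0.02 = $34.07
State unemployment insurance (employee share): $1,703.31 × 0.01 = $17.03
Life insurance premium: $24.41
Parking fee: $94.32
Total deductions = $12.77 + $85.17 + $34.07 + $17.03 + $24.41 + $94.32 = $267.77
Net pay = $1,703.31 − $267.77 = $1,435.54

$1,435.54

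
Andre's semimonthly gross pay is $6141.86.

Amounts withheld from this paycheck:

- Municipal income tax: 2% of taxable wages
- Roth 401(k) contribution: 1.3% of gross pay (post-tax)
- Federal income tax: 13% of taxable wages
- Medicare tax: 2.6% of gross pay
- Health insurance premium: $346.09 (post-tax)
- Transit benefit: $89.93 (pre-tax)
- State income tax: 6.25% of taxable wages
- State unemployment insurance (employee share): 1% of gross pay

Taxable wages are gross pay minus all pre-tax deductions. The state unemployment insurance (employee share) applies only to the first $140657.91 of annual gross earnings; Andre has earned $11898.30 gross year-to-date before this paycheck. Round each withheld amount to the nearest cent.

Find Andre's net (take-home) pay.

$4118.85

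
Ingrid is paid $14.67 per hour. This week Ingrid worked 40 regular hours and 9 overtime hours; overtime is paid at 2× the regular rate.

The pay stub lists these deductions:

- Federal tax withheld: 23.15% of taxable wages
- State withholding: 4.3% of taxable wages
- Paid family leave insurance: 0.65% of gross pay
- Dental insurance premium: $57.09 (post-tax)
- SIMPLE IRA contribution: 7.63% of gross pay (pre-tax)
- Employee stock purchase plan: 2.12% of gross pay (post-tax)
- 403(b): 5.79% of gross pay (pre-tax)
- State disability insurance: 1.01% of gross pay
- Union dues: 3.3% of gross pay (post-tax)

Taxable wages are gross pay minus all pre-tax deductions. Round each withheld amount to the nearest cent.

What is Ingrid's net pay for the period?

$417.13

Regular pay: 40 × $14.67 = $586.80
Overtime pay: 9 × $14.67 × 2 = $264.06
Gross pay = $586.80 + $264.06 = $850.86
SIMPLE IRA contribution: $850.86 × 0.0763 = $64.92
403(b): $850.86 × 0.0579 = $49.26
Pre-tax total = $64.92 + $49.26 = $114.18
Taxable wages = $850.86 − $114.18 = $736.68
State withholding: $736.68 × 0.043 = $31.68
Federal tax withheld: $736.68 × 0.2315 = $170.54
Paid family leave insurance: $850.86 × 0.0065 = $5.53
State disability insurance: $850.86 × 0.0101 = $8.59
Dental insurance premium: $57.09
Employee stock purchase plan: $850.86 × 0.0212 = $18.04
Union dues: $850.86 × 0.033 = $28.08
Total deductions = $64.92 + $49.26 + $31.68 + $170.54 + $5.53 + $8.59 + $57.09 + $18.04 + $28.08 = $433.73
Net pay = $850.86 − $433.73 = $417.13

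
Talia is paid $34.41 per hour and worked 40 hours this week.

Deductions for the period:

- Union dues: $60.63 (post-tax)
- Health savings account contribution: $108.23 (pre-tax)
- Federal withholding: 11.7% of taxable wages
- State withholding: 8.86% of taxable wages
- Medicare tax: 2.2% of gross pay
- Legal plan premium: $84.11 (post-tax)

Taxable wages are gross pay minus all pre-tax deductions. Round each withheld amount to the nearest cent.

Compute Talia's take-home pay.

Gross pay: 40 × $34.41 = $1,376.40
Health savings account contribution: $108.23
Taxable wages = $1,376.40 − $108.23 = $1,268.17
State withholding: $1,268.17 × 0.0886 = $112.36
Federal withholding: $1,268.17 × 0.117 = $148.38
Medicare tax: $1,376.40 × 0.022 = $30.28
Legal plan premium: $84.11
Union dues: $60.63
Total deductions = $108.23 + $112.36 + $148.38 + $30.28 + $84.11 + $60.63 = $543.99
Net pay = $1,376.40 − $543.99 = $832.41

$832.41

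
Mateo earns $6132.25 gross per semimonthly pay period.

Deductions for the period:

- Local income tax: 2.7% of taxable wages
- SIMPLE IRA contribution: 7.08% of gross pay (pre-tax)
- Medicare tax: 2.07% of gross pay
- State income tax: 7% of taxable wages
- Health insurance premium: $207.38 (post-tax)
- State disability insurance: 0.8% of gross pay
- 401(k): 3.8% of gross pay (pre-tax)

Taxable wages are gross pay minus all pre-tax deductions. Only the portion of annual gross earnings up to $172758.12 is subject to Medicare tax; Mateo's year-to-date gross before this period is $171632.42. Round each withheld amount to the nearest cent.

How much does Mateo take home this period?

401(k): $6132.25 × 0.038 = $233.03
SIMPLE IRA contribution: $6132.25 × 0.0708 = $434.16
Pre-tax total = $233.03 + $434.16 = $667.19
Taxable wages = $6132.25 − $667.19 = $5465.06
State income tax: $5465.06 × 0.07 = $382.55
Local income tax: $5465.06 × 0.027 = $147.56
Medicare tax: only $172758.12 − $171632.42 = $1125.70 of this check is subject → $1125.70 × 0.0207 = $23.30
State disability insurance: $6132.25 × 0.008 = $49.06
Health insurance premium: $207.38
Total deductions = $233.03 + $434.16 + $382.55 + $147.56 + $23.30 + $49.06 + $207.38 = $1477.04
Net pay = $6132.25 − $1477.04 = $4655.21

$4655.21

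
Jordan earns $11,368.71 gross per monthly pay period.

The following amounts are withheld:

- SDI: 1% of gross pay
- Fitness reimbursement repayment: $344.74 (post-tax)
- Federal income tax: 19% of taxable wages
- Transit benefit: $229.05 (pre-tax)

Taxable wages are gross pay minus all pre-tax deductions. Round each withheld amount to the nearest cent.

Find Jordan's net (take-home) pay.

Transit benefit: $229.05
Taxable wages = $11,368.71 − $229.05 = $11,139.66
Federal income tax: $11,139.66 × 0.19 = $2,116.54
SDI: $11,368.71 × 0.01 = $113.69
Fitness reimbursement repayment: $344.74
Total deductions = $229.05 + $2,116.54 + $113.69 + $344.74 = $2,804.02
Net pay = $11,368.71 − $2,804.02 = $8,564.69

$8,564.69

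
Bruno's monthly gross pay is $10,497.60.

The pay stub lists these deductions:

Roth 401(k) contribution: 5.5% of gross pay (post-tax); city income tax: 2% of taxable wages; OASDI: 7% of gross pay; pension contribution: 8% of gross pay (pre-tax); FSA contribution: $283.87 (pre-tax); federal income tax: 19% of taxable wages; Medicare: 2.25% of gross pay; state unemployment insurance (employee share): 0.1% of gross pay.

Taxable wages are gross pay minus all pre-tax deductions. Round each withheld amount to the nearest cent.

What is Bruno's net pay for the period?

Pension contribution: $10,497.60 × 0.08 = $839.81
FSA contribution: $283.87
Pre-tax total = $839.81 + $283.87 = $1,123.68
Taxable wages = $10,497.60 − $1,123.68 = $9,373.92
City income tax: $9,373.92 × 0.02 = $187.48
Federal income tax: $9,373.92 × 0.19 = $1,781.04
Medicare: $10,497.60 × 0.0225 = $236.20
State unemployment insurance (employee share): $10,497.60 × 0.001 = $10.50
OASDI: $10,497.60 × 0.07 = $734.83
Roth 401(k) contribution: $10,497.60 × 0.055 = $577.37
Total deductions = $839.81 + $283.87 + $187.48 + $1,781.04 + $236.20 + $10.50 + $734.83 + $577.37 = $4,651.10
Net pay = $10,497.60 − $4,651.10 = $5,846.50

$5,846.50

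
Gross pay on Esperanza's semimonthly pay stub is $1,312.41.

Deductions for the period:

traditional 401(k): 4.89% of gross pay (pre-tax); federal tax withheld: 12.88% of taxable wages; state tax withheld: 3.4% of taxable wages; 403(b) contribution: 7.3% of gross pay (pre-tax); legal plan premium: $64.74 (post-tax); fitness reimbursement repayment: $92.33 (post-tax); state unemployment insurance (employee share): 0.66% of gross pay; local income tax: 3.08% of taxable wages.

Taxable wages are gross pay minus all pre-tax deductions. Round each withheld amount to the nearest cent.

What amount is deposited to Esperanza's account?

403(b) contribution: $1,312.41 × 0.073 = $95.81
Traditional 401(k): $1,312.41 × 0.0489 = $64.18
Pre-tax total = $95.81 + $64.18 = $159.99
Taxable wages = $1,312.41 − $159.99 = $1,152.42
Federal tax withheld: $1,152.42 × 0.1288 = $148.43
Local income tax: $1,152.42 × 0.0308 = $35.49
State tax withheld: $1,152.42 × 0.034 = $39.18
State unemployment insurance (employee share): $1,312.41 × 0.0066 = $8.66
Fitness reimbursement repayment: $92.33
Legal plan premium: $64.74
Total deductions = $95.81 + $64.18 + $148.43 + $35.49 + $39.18 + $8.66 + $92.33 + $64.74 = $548.82
Net pay = $1,312.41 − $548.82 = $763.59

$763.59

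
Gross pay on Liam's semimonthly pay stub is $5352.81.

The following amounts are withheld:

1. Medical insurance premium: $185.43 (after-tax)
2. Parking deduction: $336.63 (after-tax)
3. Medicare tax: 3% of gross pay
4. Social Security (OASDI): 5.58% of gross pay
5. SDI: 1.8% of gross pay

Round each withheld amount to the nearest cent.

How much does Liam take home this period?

$4275.13

SDI: $5352.81 × 0.018 = $96.35
Medicare tax: $5352.81 × 0.03 = $160.58
Social Security (OASDI): $5352.81 × 0.0558 = $298.69
Medical insurance premium: $185.43
Parking deduction: $336.63
Total deductions = $96.35 + $160.58 + $298.69 + $185.43 + $336.63 = $1077.68
Net pay = $5352.81 − $1077.68 = $4275.13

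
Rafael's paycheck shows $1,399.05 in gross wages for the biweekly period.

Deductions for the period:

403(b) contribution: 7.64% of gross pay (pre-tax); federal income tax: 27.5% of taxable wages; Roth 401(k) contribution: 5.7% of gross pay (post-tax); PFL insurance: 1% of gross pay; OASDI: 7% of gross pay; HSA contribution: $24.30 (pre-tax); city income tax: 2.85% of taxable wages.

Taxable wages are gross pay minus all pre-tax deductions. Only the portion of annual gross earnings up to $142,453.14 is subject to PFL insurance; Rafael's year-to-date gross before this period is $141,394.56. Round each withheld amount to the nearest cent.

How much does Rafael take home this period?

$694.80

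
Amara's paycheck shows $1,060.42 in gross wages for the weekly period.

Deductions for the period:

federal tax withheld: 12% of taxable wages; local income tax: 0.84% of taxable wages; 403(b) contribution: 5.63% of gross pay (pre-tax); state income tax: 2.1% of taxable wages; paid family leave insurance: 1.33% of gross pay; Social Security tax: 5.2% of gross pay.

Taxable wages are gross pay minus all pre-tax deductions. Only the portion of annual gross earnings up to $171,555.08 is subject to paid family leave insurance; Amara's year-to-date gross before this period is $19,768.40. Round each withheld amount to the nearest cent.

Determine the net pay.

403(b) contribution: $1,060.42 × 0.0563 = $59.70
Taxable wages = $1,060.42 − $59.70 = $1,000.72
State income tax: $1,000.72 × 0.021 = $21.02
Federal tax withheld: $1,000.72 × 0.12 = $120.09
Local income tax: $1,000.72 × 0.0084 = $8.41
Social Security tax: $1,060.42 × 0.052 = $55.14
Paid family leave insurance: cap not yet reached, full $1,060.42 is subject → $1,060.42 × 0.0133 = $14.10
Total deductions = $59.70 + $21.02 + $120.09 + $8.41 + $55.14 + $14.10 = $278.46
Net pay = $1,060.42 − $278.46 = $781.96

$781.96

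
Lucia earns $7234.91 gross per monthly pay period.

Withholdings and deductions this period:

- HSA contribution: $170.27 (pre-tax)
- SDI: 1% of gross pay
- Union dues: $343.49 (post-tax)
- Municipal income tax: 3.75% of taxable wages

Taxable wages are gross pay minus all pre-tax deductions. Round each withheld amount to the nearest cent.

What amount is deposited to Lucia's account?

$6383.88

HSA contribution: $170.27
Taxable wages = $7234.91 − $170.27 = $7064.64
Municipal income tax: $7064.64 × 0.0375 = $264.92
SDI: $7234.91 × 0.01 = $72.35
Union dues: $343.49
Total deductions = $170.27 + $264.92 + $72.35 + $343.49 = $851.03
Net pay = $7234.91 − $851.03 = $6383.88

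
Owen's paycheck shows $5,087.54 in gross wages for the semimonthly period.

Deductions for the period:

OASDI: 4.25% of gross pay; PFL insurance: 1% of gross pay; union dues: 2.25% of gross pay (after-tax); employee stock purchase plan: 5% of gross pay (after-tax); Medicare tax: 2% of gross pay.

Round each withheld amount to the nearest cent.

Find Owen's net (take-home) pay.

OASDI: $5,087.54 × 0.0425 = $216.22
Medicare tax: $5,087.54 × 0.02 = $101.75
PFL insurance: $5,087.54 × 0.01 = $50.88
Employee stock purchase plan: $5,087.54 × 0.05 = $254.38
Union dues: $5,087.54 × 0.0225 = $114.47
Total deductions = $216.22 + $101.75 + $50.88 + $254.38 + $114.47 = $737.70
Net pay = $5,087.54 − $737.70 = $4,349.84

$4,349.84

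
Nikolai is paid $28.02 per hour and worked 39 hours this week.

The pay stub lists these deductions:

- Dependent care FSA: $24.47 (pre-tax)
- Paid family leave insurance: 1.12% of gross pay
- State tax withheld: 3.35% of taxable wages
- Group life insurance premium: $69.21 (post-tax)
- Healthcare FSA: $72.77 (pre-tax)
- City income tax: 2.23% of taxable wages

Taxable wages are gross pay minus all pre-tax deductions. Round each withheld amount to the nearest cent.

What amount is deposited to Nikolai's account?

$858.54

Gross pay: 39 × $28.02 = $1,092.78
Dependent care FSA: $24.47
Healthcare FSA: $72.77
Pre-tax total = $24.47 + $72.77 = $97.24
Taxable wages = $1,092.78 − $97.24 = $995.54
City income tax: $995.54 × 0.0223 = $22.20
State tax withheld: $995.54 × 0.0335 = $33.35
Paid family leave insurance: $1,092.78 × 0.0112 = $12.24
Group life insurance premium: $69.21
Total deductions = $24.47 + $72.77 + $22.20 + $33.35 + $12.24 + $69.21 = $234.24
Net pay = $1,092.78 − $234.24 = $858.54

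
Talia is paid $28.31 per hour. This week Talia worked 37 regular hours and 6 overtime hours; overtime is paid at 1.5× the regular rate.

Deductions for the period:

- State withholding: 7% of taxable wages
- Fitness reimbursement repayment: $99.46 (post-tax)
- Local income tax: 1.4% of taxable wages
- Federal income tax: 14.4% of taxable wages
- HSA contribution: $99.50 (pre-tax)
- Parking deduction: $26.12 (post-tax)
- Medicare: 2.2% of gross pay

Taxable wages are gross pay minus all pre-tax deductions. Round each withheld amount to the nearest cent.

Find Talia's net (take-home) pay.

$774.30

Regular pay: 37 × $28.31 = $1,047.47
Overtime pay: 6 × $28.31 × 1.5 = $254.79
Gross pay = $1,047.47 + $254.79 = $1,302.26
HSA contribution: $99.50
Taxable wages = $1,302.26 − $99.50 = $1,202.76
State withholding: $1,202.76 × 0.07 = $84.19
Federal income tax: $1,202.76 × 0.144 = $173.20
Local income tax: $1,202.76 × 0.014 = $16.84
Medicare: $1,302.26 × 0.022 = $28.65
Parking deduction: $26.12
Fitness reimbursement repayment: $99.46
Total deductions = $99.50 + $84.19 + $173.20 + $16.84 + $28.65 + $26.12 + $99.46 = $527.96
Net pay = $1,302.26 − $527.96 = $774.30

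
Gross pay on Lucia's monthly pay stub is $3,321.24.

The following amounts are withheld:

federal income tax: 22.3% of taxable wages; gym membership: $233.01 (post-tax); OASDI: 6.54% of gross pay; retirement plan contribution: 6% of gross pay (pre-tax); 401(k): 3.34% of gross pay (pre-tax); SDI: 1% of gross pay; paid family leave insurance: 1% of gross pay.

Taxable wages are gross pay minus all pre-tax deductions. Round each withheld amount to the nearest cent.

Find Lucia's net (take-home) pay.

401(k): $3,321.24 × 0.0334 = $110.93
Retirement plan contribution: $3,321.24 × 0.06 = $199.27
Pre-tax total = $110.93 + $199.27 = $310.20
Taxable wages = $3,321.24 − $310.20 = $3,011.04
Federal income tax: $3,011.04 × 0.223 = $671.46
SDI: $3,321.24 × 0.01 = $33.21
OASDI: $3,321.24 × 0.0654 = $217.21
Paid family leave insurance: $3,321.24 × 0.01 = $33.21
Gym membership: $233.01
Total deductions = $110.93 + $199.27 + $671.46 + $33.21 + $217.21 + $33.21 + $233.01 = $1,498.30
Net pay = $3,321.24 − $1,498.30 = $1,822.94

$1,822.94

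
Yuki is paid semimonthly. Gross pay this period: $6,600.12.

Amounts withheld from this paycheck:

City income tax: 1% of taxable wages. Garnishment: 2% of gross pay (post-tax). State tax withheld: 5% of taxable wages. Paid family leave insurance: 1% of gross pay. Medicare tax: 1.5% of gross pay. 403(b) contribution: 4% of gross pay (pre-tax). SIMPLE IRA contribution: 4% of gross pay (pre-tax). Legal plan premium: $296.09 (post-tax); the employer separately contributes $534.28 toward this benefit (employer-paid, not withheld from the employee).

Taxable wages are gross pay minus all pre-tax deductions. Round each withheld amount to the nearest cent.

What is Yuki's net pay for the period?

SIMPLE IRA contribution: $6,600.12 × 0.04 = $264.00
403(b) contribution: $6,600.12 × 0.04 = $264.00
Pre-tax total = $264.00 + $264.00 = $528.00
Taxable wages = $6,600.12 − $528.00 = $6,072.12
City income tax: $6,072.12 × 0.01 = $60.72
State tax withheld: $6,072.12 × 0.05 = $303.61
Medicare tax: $6,600.12 × 0.015 = $99.00
Paid family leave insurance: $6,600.12 × 0.01 = $66.00
Legal plan premium: $296.09
Garnishment: $6,600.12 × 0.02 = $132.00
(Employer's $534.28 toward legal plan premium is not withheld from the employee.)
Total deductions = $264.00 + $264.00 + $60.72 + $303.61 + $99.00 + $66.00 + $296.09 + $132.00 = $1,485.42
Net pay = $6,600.12 − $1,485.42 = $5,114.70

$5,114.70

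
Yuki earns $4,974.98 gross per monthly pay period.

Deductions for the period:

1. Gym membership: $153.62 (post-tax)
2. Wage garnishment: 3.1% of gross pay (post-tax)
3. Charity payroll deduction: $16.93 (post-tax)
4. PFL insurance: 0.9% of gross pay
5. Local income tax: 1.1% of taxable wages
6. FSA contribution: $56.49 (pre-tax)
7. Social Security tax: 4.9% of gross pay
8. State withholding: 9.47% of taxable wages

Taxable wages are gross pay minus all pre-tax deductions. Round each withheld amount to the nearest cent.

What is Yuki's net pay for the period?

$3,785.30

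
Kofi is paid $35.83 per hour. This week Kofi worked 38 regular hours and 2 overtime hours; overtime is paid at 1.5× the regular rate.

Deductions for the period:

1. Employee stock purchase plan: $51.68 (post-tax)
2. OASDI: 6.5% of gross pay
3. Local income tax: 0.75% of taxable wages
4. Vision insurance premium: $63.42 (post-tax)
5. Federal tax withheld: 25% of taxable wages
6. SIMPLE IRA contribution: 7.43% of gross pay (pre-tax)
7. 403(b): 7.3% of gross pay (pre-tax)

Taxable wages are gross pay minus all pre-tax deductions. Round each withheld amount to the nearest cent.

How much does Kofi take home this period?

Regular pay: 38 × $35.83 = $1361.54
Overtime pay: 2 × $35.83 × 1.5 = $107.49
Gross pay = $1361.54 + $107.49 = $1469.03
SIMPLE IRA contribution: $1469.03 × 0.0743 = $109.15
403(b): $1469.03 × 0.073 = $107.24
Pre-tax total = $109.15 + $107.24 = $216.39
Taxable wages = $1469.03 − $216.39 = $1252.64
Local income tax: $1252.64 × 0.0075 = $9.39
Federal tax withheld: $1252.64 × 0.25 = $313.16
OASDI: $1469.03 × 0.065 = $95.49
Employee stock purchase plan: $51.68
Vision insurance premium: $63.42
Total deductions = $109.15 + $107.24 + $9.39 + $313.16 + $95.49 + $51.68 + $63.42 = $749.53
Net pay = $1469.03 − $749.53 = $719.50

$719.50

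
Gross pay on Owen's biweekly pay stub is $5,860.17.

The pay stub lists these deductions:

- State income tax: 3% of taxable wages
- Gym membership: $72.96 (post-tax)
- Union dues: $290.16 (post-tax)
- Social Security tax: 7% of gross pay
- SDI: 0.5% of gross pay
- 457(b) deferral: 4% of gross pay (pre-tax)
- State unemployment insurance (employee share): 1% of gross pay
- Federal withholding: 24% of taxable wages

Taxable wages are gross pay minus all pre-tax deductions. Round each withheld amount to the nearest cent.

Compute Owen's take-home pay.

$3,245.58

457(b) deferral: $5,860.17 × 0.04 = $234.41
Taxable wages = $5,860.17 − $234.41 = $5,625.76
State income tax: $5,625.76 × 0.03 = $168.77
Federal withholding: $5,625.76 × 0.24 = $1,350.18
SDI: $5,860.17 × 0.005 = $29.30
State unemployment insurance (employee share): $5,860.17 × 0.01 = $58.60
Social Security tax: $5,860.17 × 0.07 = $410.21
Union dues: $290.16
Gym membership: $72.96
Total deductions = $234.41 + $168.77 + $1,350.18 + $29.30 + $58.60 + $410.21 + $290.16 + $72.96 = $2,614.59
Net pay = $5,860.17 − $2,614.59 = $3,245.58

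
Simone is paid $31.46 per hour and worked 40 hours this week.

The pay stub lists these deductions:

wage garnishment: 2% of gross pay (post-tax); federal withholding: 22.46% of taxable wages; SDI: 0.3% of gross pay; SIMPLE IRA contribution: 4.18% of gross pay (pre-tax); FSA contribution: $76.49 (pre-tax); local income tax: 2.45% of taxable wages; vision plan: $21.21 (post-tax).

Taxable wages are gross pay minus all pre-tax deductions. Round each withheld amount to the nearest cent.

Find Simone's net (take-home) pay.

$797.84

Gross pay: 40 × $31.46 = $1,258.40
FSA contribution: $76.49
SIMPLE IRA contribution: $1,258.40 × 0.0418 = $52.60
Pre-tax total = $76.49 + $52.60 = $129.09
Taxable wages = $1,258.40 − $129.09 = $1,129.31
Federal withholding: $1,129.31 × 0.2246 = $253.64
Local income tax: $1,129.31 × 0.0245 = $27.67
SDI: $1,258.40 × 0.003 = $3.78
Vision plan: $21.21
Wage garnishment: $1,258.40 × 0.02 = $25.17
Total deductions = $76.49 + $52.60 + $253.64 + $27.67 + $3.78 + $21.21 + $25.17 = $460.56
Net pay = $1,258.40 − $460.56 = $797.84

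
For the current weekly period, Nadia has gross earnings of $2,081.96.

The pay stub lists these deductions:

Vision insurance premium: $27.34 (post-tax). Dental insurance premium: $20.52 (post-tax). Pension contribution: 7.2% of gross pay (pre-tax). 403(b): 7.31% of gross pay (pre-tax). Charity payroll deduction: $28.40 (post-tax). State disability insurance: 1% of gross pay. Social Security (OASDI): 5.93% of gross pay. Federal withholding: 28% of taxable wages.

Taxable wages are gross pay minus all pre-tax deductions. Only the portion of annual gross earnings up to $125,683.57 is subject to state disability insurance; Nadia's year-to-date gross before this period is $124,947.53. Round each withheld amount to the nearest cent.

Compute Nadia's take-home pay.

403(b): $2,081.96 × 0.0731 = $152.19
Pension contribution: $2,081.96 × 0.072 = $149.90
Pre-tax total = $152.19 + $149.90 = $302.09
Taxable wages = $2,081.96 − $302.09 = $1,779.87
Federal withholding: $1,779.87 × 0.28 = $498.36
State disability insurance: only $125,683.57 − $124,947.53 = $736.04 of this check is subject → $736.04 × 0.01 = $7.36
Social Security (OASDI): $2,081.96 × 0.0593 = $123.46
Dental insurance premium: $20.52
Charity payroll deduction: $28.40
Vision insurance premium: $27.34
Total deductions = $152.19 + $149.90 + $498.36 + $7.36 + $123.46 + $20.52 + $28.40 + $27.34 = $1,007.53
Net pay = $2,081.96 − $1,007.53 = $1,074.43

$1,074.43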